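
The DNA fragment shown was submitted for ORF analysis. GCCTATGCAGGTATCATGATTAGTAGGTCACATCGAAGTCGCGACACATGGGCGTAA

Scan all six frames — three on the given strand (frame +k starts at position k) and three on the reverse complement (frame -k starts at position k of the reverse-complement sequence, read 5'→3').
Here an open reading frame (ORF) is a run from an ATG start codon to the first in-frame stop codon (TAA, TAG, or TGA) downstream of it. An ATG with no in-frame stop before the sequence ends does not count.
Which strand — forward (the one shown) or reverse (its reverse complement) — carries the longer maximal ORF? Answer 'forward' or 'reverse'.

forward

Reverse complement (5'→3'): TTACGCCCATGTGTCGCGACTTCGATGTGACCTACTAATCATGATACCTGCATAGGC
Frame +1: GCC TAT GCA GGT ATC ATG ATT AGT AGG TCA CAT CGA AGT CGC GAC ACA TGG GCG TAA — ATG at 16, stop TAA at 55 → 42 nt.
Frame +2: CCT ATG CAG GTA TCA TGA TTA GTA GGT CAC ATC GAA GTC GCG ACA CAT GGG CGT — ATG at 5, stop TGA at 17 → 15 nt.
Frame +3: CTA TGC AGG TAT CAT GAT TAG TAG GTC ACA TCG AAG TCG CGA CAC ATG GGC GTA — no ATG→stop ORF.
Frame -1: TTA CGC CCA TGT GTC GCG ACT TCG ATG TGA CCT ACT AAT CAT GAT ACC TGC ATA GGC — ATG at 25, stop TGA at 28 → 6 nt.
Frame -2: TAC GCC CAT GTG TCG CGA CTT CGA TGT GAC CTA CTA ATC ATG ATA CCT GCA TAG — ATG at 41, stop TAG at 53 → 15 nt.
Frame -3: ACG CCC ATG TGT CGC GAC TTC GAT GTG ACC TAC TAA TCA TGA TAC CTG CAT AGG — ATG at 9, stop TAA at 36 → 30 nt.
Forward-strand max 42 nt; reverse-strand max 30 nt. The forward strand has the longer ORF.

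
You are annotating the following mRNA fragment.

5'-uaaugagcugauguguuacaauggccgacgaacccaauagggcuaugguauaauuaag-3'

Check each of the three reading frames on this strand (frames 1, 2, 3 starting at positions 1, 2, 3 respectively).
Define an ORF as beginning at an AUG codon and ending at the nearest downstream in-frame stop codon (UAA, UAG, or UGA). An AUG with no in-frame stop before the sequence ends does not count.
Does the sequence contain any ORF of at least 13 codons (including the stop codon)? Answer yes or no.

Frame 1: UAA UGA GCU GAU GUG UUA CAA UGG CCG ACG AAC CCA AUA GGG CUA UGG UAU AAU UAA — no AUG→stop ORF.
Frame 2: AAU GAG CUG AUG UGU UAC AAU GGC CGA CGA ACC CAA UAG GGC UAU GGU AUA AUU AAG — AUG at 11, stop UAG at 38 → 30 nt.
Frame 3: AUG AGC UGA UGU GUU ACA AUG GCC GAC GAA CCC AAU AGG GCU AUG GUA UAA UUA — AUG at 3, stop UGA at 9 → 9 nt; AUG at 21, stop UAA at 51 → 33 nt; AUG at 45, stop UAA at 51 → 9 nt.
Largest ORF found is 11 codons < 13, so no.

no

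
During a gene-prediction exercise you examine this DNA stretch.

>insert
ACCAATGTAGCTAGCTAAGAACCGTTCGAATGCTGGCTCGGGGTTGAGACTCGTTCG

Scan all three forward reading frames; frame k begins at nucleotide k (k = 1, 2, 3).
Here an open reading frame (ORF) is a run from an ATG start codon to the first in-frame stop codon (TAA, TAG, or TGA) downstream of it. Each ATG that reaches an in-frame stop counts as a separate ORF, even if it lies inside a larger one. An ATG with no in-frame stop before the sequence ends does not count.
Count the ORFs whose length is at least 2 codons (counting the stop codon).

2

Frame 1: ACC AAT GTA GCT AGC TAA GAA CCG TTC GAA TGC TGG CTC GGG GTT GAG ACT CGT TCG — no ATG→stop ORF.
Frame 2: CCA ATG TAG CTA GCT AAG AAC CGT TCG AAT GCT GGC TCG GGG TTG AGA CTC GTT — ATG at 5, stop TAG at 8 → 6 nt.
Frame 3: CAA TGT AGC TAG CTA AGA ACC GTT CGA ATG CTG GCT CGG GGT TGA GAC TCG TTC — ATG at 30, stop TGA at 45 → 18 nt.
ORFs ≥ 2 codons: frame 2 5–10 (2 codons), frame 3 30–47 (6 codons). Count = 2.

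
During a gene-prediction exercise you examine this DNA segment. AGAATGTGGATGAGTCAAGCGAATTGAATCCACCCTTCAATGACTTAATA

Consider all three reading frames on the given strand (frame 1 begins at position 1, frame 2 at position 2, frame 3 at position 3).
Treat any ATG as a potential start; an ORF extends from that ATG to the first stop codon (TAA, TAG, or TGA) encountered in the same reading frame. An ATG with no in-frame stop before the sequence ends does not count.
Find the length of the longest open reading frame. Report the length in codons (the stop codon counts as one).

Frame 1: AGA ATG TGG ATG AGT CAA GCG AAT TGA ATC CAC CCT TCA ATG ACT TAA — ATG at 4, stop TGA at 25 → 24 nt; ATG at 10, stop TGA at 25 → 18 nt; ATG at 40, stop TAA at 46 → 9 nt.
Frame 2: GAA TGT GGA TGA GTC AAG CGA ATT GAA TCC ACC CTT CAA TGA CTT AAT — no ATG→stop ORF.
Frame 3: AAT GTG GAT GAG TCA AGC GAA TTG AAT CCA CCC TTC AAT GAC TTA ATA — no ATG→stop ORF.
Longest: frame 1, positions 4–27, 24 nt = 8 codons = 7 aa. → 8 codons.

8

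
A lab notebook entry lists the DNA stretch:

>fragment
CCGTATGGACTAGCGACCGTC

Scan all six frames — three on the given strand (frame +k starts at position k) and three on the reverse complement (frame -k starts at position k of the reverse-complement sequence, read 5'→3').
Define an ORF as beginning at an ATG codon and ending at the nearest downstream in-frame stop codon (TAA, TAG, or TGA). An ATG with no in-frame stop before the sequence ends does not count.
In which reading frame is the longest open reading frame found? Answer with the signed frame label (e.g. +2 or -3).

Reverse complement (5'→3'): GACGGTCGCTAGTCCATACGG
Frame +1: CCG TAT GGA CTA GCG ACC GTC — no ATG→stop ORF.
Frame +2: CGT ATG GAC TAG CGA CCG — ATG at 5, stop TAG at 11 → 9 nt.
Frame +3: GTA TGG ACT AGC GAC CGT — no ATG→stop ORF.
Frame -1: GAC GGT CGC TAG TCC ATA CGG — no ATG→stop ORF.
Frame -2: ACG GTC GCT AGT CCA TAC — no ATG→stop ORF.
Frame -3: CGG TCG CTA GTC CAT ACG — no ATG→stop ORF.
Longest ORF is 9 nt in frame +2 (positions 5–13).

+2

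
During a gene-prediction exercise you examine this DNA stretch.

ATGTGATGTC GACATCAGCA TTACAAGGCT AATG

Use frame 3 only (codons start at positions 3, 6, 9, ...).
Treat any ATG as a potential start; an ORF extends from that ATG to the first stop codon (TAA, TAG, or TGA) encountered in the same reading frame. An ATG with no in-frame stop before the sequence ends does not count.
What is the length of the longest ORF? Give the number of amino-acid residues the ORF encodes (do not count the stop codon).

Frame 3: GTG ATG TCG ACA TCA GCA TTA CAA GGC TAA — ATG at 6, stop TAA at 30 → 27 nt.
Longest: frame 3, positions 6–32, 27 nt = 9 codons = 8 aa. → 8 amino acids.

8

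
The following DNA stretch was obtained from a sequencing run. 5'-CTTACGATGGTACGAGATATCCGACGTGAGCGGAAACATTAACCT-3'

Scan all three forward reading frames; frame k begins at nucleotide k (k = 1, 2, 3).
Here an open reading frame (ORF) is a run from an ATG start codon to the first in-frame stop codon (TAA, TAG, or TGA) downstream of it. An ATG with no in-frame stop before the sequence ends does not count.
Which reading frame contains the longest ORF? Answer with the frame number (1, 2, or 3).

Frame 1: CTT ACG ATG GTA CGA GAT ATC CGA CGT GAG CGG AAA CAT TAA CCT — ATG at 7, stop TAA at 40 → 36 nt.
Frame 2: TTA CGA TGG TAC GAG ATA TCC GAC GTG AGC GGA AAC ATT AAC — no ATG→stop ORF.
Frame 3: TAC GAT GGT ACG AGA TAT CCG ACG TGA GCG GAA ACA TTA ACC — no ATG→stop ORF.
Longest ORF is 36 nt in frame 1 (positions 7–42).

1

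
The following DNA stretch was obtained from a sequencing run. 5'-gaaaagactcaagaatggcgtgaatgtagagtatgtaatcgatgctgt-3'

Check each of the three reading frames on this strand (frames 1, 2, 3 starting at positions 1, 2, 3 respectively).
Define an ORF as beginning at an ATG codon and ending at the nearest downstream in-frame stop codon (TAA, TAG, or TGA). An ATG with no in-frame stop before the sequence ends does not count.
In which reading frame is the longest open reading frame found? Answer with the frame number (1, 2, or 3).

Frame 1: GAA AAG ACT CAA GAA TGG CGT GAA TGT AGA GTA TGT AAT CGA TGC TGT — no ATG→stop ORF.
Frame 2: AAA AGA CTC AAG AAT GGC GTG AAT GTA GAG TAT GTA ATC GAT GCT — no ATG→stop ORF.
Frame 3: AAA GAC TCA AGA ATG GCG TGA ATG TAG AGT ATG TAA TCG ATG CTG — ATG at 15, stop TGA at 21 → 9 nt; ATG at 24, stop TAG at 27 → 6 nt; ATG at 33, stop TAA at 36 → 6 nt.
Longest ORF is 9 nt in frame 3 (positions 15–23).

3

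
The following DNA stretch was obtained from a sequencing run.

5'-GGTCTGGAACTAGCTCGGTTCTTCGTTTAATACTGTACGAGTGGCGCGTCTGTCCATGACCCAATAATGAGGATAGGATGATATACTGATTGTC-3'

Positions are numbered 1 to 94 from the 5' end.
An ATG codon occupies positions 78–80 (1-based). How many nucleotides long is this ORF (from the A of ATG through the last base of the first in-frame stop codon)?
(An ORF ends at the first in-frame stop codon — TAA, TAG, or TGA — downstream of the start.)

12

Codons from position 78: ATG (78–80), ATA (81–83), TAC (84–86), TGA (87–89).
TGA is the first in-frame stop; ORF spans 78–89, 12 nucleotides.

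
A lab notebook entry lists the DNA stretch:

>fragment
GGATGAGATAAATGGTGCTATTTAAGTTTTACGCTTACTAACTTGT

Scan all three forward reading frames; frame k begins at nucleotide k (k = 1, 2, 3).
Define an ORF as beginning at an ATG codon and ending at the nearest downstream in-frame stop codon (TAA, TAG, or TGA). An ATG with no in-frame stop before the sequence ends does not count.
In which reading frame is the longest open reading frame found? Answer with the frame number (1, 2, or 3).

3

Frame 1: GGA TGA GAT AAA TGG TGC TAT TTA AGT TTT ACG CTT ACT AAC TTG — no ATG→stop ORF.
Frame 2: GAT GAG ATA AAT GGT GCT ATT TAA GTT TTA CGC TTA CTA ACT TGT — no ATG→stop ORF.
Frame 3: ATG AGA TAA ATG GTG CTA TTT AAG TTT TAC GCT TAC TAA CTT — ATG at 3, stop TAA at 9 → 9 nt; ATG at 12, stop TAA at 39 → 30 nt.
Longest ORF is 30 nt in frame 3 (positions 12–41).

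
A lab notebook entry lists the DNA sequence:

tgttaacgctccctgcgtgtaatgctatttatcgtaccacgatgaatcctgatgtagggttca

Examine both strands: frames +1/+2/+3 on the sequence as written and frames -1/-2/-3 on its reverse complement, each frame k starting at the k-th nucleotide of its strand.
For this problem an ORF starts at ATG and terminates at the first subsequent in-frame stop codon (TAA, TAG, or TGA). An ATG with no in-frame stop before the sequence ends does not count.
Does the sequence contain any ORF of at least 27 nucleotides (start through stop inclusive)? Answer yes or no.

no

Reverse complement (5'→3'): TGAACCCTACATCAGGATTCATCGTGGTACGATAAATAGCATTACACGCAGGGAGCGTTAACA
Frame +1: TGT TAA CGC TCC CTG CGT GTA ATG CTA TTT ATC GTA CCA CGA TGA ATC CTG ATG TAG GGT TCA — ATG at 22, stop TGA at 43 → 24 nt; ATG at 52, stop TAG at 55 → 6 nt.
Frame +2: GTT AAC GCT CCC TGC GTG TAA TGC TAT TTA TCG TAC CAC GAT GAA TCC TGA TGT AGG GTT — no ATG→stop ORF.
Frame +3: TTA ACG CTC CCT GCG TGT AAT GCT ATT TAT CGT ACC ACG ATG AAT CCT GAT GTA GGG TTC — no ATG→stop ORF.
Frame -1: TGA ACC CTA CAT CAG GAT TCA TCG TGG TAC GAT AAA TAG CAT TAC ACG CAG GGA GCG TTA ACA — no ATG→stop ORF.
Frame -2: GAA CCC TAC ATC AGG ATT CAT CGT GGT ACG ATA AAT AGC ATT ACA CGC AGG GAG CGT TAA — no ATG→stop ORF.
Frame -3: AAC CCT ACA TCA GGA TTC ATC GTG GTA CGA TAA ATA GCA TTA CAC GCA GGG AGC GTT AAC — no ATG→stop ORF.
Largest ORF found is 24 nucleotides < 27, so no.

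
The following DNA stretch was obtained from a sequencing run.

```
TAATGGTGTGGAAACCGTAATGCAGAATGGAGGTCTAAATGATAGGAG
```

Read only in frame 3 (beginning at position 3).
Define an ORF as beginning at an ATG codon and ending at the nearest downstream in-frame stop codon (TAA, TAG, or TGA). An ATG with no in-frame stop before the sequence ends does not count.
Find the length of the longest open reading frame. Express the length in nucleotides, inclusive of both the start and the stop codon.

18

Frame 3: ATG GTG TGG AAA CCG TAA TGC AGA ATG GAG GTC TAA ATG ATA GGA — ATG at 3, stop TAA at 18 → 18 nt; ATG at 27, stop TAA at 36 → 12 nt.
Longest: frame 3, positions 3–20, 18 nt = 6 codons = 5 aa. → 18 nucleotides.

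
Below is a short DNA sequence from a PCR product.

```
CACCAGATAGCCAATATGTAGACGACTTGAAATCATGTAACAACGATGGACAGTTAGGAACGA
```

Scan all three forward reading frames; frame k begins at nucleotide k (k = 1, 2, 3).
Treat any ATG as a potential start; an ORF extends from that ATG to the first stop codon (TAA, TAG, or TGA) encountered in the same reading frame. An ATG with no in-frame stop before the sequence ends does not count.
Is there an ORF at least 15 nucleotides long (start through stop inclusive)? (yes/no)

no

Frame 1: CAC CAG ATA GCC AAT ATG TAG ACG ACT TGA AAT CAT GTA ACA ACG ATG GAC AGT TAG GAA CGA — ATG at 16, stop TAG at 19 → 6 nt; ATG at 46, stop TAG at 55 → 12 nt.
Frame 2: ACC AGA TAG CCA ATA TGT AGA CGA CTT GAA ATC ATG TAA CAA CGA TGG ACA GTT AGG AAC — ATG at 35, stop TAA at 38 → 6 nt.
Frame 3: CCA GAT AGC CAA TAT GTA GAC GAC TTG AAA TCA TGT AAC AAC GAT GGA CAG TTA GGA ACG — no ATG→stop ORF.
Largest ORF found is 12 nucleotides < 15, so no.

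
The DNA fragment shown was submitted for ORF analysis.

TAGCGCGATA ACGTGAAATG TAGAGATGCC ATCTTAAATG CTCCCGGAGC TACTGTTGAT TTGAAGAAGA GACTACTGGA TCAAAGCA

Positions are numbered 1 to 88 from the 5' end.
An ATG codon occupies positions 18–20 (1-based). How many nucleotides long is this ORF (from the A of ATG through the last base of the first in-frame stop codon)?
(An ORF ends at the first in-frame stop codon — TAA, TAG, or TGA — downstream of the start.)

Codons from position 18: ATG (18–20), TAG (21–23).
TAG is the first in-frame stop; ORF spans 18–23, 6 nucleotides.

6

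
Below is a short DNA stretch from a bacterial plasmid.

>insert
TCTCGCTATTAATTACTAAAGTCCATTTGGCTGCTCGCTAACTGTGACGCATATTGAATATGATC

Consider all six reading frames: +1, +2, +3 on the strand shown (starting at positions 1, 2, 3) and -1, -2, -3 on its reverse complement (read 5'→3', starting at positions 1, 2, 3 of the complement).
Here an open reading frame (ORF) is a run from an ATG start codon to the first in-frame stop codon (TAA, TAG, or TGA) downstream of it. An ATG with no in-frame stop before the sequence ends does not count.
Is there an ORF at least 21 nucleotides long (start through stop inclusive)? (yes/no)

Reverse complement (5'→3'): GATCATATTCAATATGCGTCACAGTTAGCGAGCAGCCAAATGGACTTTAGTAATTAATAGCGAGA
Frame +1: TCT CGC TAT TAA TTA CTA AAG TCC ATT TGG CTG CTC GCT AAC TGT GAC GCA TAT TGA ATA TGA — no ATG→stop ORF.
Frame +2: CTC GCT ATT AAT TAC TAA AGT CCA TTT GGC TGC TCG CTA ACT GTG ACG CAT ATT GAA TAT GAT — no ATG→stop ORF.
Frame +3: TCG CTA TTA ATT ACT AAA GTC CAT TTG GCT GCT CGC TAA CTG TGA CGC ATA TTG AAT ATG ATC — no ATG→stop ORF.
Frame -1: GAT CAT ATT CAA TAT GCG TCA CAG TTA GCG AGC AGC CAA ATG GAC TTT AGT AAT TAA TAG CGA — ATG at 40, stop TAA at 55 → 18 nt.
Frame -2: ATC ATA TTC AAT ATG CGT CAC AGT TAG CGA GCA GCC AAA TGG ACT TTA GTA ATT AAT AGC GAG — ATG at 14, stop TAG at 26 → 15 nt.
Frame -3: TCA TAT TCA ATA TGC GTC ACA GTT AGC GAG CAG CCA AAT GGA CTT TAG TAA TTA ATA GCG AGA — no ATG→stop ORF.
Largest ORF found is 18 nucleotides < 21, so no.

no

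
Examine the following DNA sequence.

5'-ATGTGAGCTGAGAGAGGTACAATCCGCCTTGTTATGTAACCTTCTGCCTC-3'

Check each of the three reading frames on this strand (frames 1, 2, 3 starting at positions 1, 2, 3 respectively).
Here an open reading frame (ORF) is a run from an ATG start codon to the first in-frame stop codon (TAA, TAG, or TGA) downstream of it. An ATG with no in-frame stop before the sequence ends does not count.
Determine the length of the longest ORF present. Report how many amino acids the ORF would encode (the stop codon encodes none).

1

Frame 1: ATG TGA GCT GAG AGA GGT ACA ATC CGC CTT GTT ATG TAA CCT TCT GCC — ATG at 1, stop TGA at 4 → 6 nt; ATG at 34, stop TAA at 37 → 6 nt.
Frame 2: TGT GAG CTG AGA GAG GTA CAA TCC GCC TTG TTA TGT AAC CTT CTG CCT — no ATG→stop ORF.
Frame 3: GTG AGC TGA GAG AGG TAC AAT CCG CCT TGT TAT GTA ACC TTC TGC CTC — no ATG→stop ORF.
Longest: frame 1, positions 1–6, 6 nt = 2 codons = 1 aa. → 1 amino acids.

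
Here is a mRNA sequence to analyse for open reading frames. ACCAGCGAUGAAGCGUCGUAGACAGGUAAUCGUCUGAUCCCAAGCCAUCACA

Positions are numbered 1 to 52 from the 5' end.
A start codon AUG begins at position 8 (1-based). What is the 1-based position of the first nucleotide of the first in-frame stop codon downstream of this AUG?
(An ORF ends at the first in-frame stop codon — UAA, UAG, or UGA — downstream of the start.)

Codons from position 8: AUG (8–10), AAG (11–13), CGU (14–16), CGU (17–19), AGA (20–22), CAG (23–25), GUA (26–28), AUC (29–31), GUC (32–34), UGA (35–37).
UGA is a stop codon; it begins at position 35.

35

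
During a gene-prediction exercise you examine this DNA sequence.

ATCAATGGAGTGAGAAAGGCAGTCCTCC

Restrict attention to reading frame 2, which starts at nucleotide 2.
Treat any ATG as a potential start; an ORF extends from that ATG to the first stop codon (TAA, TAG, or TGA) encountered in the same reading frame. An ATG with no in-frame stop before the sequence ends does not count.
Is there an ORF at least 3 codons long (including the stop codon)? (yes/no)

yes

Frame 2: TCA ATG GAG TGA GAA AGG CAG TCC TCC — ATG at 5, stop TGA at 11 → 9 nt.
Frame 2 has an ORF of 3 codons (positions 5–13) ≥ 3, so yes.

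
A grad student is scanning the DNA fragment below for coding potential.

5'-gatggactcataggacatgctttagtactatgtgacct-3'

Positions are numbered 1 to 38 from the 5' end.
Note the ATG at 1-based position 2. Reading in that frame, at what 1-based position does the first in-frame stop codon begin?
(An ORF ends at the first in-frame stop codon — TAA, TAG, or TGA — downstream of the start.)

11

Codons from position 2: ATG (2–4), GAC (5–7), TCA (8–10), TAG (11–13).
TAG is a stop codon; it begins at position 11.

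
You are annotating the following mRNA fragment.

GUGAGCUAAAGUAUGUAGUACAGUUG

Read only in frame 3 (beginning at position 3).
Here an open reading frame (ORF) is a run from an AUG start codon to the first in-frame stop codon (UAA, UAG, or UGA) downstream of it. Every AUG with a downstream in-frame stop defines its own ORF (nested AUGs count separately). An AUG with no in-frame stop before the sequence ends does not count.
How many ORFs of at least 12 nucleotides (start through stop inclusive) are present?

Frame 3: GAG CUA AAG UAU GUA GUA CAG UUG — no AUG→stop ORF.
No ORF reaches 12 nucleotides. Count = 0.

0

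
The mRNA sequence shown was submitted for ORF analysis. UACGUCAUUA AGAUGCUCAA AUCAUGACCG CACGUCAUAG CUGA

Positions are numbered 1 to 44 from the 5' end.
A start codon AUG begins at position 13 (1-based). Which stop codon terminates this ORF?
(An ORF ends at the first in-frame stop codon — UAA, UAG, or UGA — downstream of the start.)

Codons from position 13: AUG (13–15), CUC (16–18), AAA (19–21), UCA (22–24), UGA (25–27).
The first in-frame stop codon is UGA.

UGA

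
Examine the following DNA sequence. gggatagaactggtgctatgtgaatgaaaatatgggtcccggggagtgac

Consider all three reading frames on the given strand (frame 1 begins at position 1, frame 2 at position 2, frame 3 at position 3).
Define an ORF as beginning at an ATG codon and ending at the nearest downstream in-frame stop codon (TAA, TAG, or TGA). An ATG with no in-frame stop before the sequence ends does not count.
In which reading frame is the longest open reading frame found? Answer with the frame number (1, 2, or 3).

Frame 1: GGG ATA GAA CTG GTG CTA TGT GAA TGA AAA TAT GGG TCC CGG GGA GTG — no ATG→stop ORF.
Frame 2: GGA TAG AAC TGG TGC TAT GTG AAT GAA AAT ATG GGT CCC GGG GAG TGA — ATG at 32, stop TGA at 47 → 18 nt.
Frame 3: GAT AGA ACT GGT GCT ATG TGA ATG AAA ATA TGG GTC CCG GGG AGT GAC — ATG at 18, stop TGA at 21 → 6 nt.
Longest ORF is 18 nt in frame 2 (positions 32–49).

2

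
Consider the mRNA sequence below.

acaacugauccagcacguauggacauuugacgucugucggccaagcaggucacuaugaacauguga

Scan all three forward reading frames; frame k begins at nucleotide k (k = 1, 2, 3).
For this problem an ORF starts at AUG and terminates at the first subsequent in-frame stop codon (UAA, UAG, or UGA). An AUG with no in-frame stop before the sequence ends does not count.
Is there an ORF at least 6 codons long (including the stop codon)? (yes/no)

no

Frame 1: ACA ACU GAU CCA GCA CGU AUG GAC AUU UGA CGU CUG UCG GCC AAG CAG GUC ACU AUG AAC AUG UGA — AUG at 19, stop UGA at 28 → 12 nt; AUG at 55, stop UGA at 64 → 12 nt; AUG at 61, stop UGA at 64 → 6 nt.
Frame 2: CAA CUG AUC CAG CAC GUA UGG ACA UUU GAC GUC UGU CGG CCA AGC AGG UCA CUA UGA ACA UGU — no AUG→stop ORF.
Frame 3: AAC UGA UCC AGC ACG UAU GGA CAU UUG ACG UCU GUC GGC CAA GCA GGU CAC UAU GAA CAU GUG — no AUG→stop ORF.
Largest ORF found is 4 codons < 6, so no.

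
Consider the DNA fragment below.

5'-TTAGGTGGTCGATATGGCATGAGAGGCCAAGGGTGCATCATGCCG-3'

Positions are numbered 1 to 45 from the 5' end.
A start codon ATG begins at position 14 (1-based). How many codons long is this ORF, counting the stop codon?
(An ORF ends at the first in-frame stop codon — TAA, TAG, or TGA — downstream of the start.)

3

Codons from position 14: ATG (14–16), GCA (17–19), TGA (20–22).
TGA is the first in-frame stop; that's 3 codons including the stop.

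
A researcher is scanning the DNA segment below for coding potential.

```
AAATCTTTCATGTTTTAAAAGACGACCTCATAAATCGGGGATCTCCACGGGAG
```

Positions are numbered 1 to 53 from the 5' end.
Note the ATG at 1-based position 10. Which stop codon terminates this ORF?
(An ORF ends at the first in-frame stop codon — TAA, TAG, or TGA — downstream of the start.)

Codons from position 10: ATG (10–12), TTT (13–15), TAA (16–18).
The first in-frame stop codon is TAA.

TAA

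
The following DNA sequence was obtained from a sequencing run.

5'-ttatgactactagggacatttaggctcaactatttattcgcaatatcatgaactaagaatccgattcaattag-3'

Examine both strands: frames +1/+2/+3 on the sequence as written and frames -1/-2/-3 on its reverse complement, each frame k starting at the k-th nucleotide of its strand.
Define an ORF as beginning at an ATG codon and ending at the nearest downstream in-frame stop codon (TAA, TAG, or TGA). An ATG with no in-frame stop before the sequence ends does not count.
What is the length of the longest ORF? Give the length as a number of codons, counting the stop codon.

8

Reverse complement (5'→3'): CTAATTGAATCGGATTCTTAGTTCATGATATTGCGAATAAATAGTTGAGCCTAAATGTCCCTAGTAGTCATAA
Frame +1: TTA TGA CTA CTA GGG ACA TTT AGG CTC AAC TAT TTA TTC GCA ATA TCA TGA ACT AAG AAT CCG ATT CAA TTA — no ATG→stop ORF.
Frame +2: TAT GAC TAC TAG GGA CAT TTA GGC TCA ACT ATT TAT TCG CAA TAT CAT GAA CTA AGA ATC CGA TTC AAT TAG — no ATG→stop ORF.
Frame +3: ATG ACT ACT AGG GAC ATT TAG GCT CAA CTA TTT ATT CGC AAT ATC ATG AAC TAA GAA TCC GAT TCA ATT — ATG at 3, stop TAG at 21 → 21 nt; ATG at 48, stop TAA at 54 → 9 nt.
Frame -1: CTA ATT GAA TCG GAT TCT TAG TTC ATG ATA TTG CGA ATA AAT AGT TGA GCC TAA ATG TCC CTA GTA GTC ATA — ATG at 25, stop TGA at 46 → 24 nt.
Frame -2: TAA TTG AAT CGG ATT CTT AGT TCA TGA TAT TGC GAA TAA ATA GTT GAG CCT AAA TGT CCC TAG TAG TCA TAA — no ATG→stop ORF.
Frame -3: AAT TGA ATC GGA TTC TTA GTT CAT GAT ATT GCG AAT AAA TAG TTG AGC CTA AAT GTC CCT AGT AGT CAT — no ATG→stop ORF.
Longest: frame -1, positions 25–48, 24 nt = 8 codons = 7 aa. → 8 codons.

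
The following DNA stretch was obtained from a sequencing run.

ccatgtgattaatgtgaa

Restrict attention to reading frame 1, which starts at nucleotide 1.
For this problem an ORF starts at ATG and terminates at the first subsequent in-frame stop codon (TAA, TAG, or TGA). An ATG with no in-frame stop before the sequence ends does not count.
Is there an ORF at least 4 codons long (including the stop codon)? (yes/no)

no

Frame 1: CCA TGT GAT TAA TGT GAA — no ATG→stop ORF.
Largest ORF found is 0 codons < 4, so no.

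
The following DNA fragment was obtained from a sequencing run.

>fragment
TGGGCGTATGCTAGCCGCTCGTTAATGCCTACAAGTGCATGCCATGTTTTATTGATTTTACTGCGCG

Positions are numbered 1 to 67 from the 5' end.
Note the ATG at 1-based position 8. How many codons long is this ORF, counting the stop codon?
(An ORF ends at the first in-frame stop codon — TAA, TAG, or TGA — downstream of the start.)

Codons from position 8: ATG (8–10), CTA (11–13), GCC (14–16), GCT (17–19), CGT (20–22), TAA (23–25).
TAA is the first in-frame stop; that's 6 codons including the stop.

6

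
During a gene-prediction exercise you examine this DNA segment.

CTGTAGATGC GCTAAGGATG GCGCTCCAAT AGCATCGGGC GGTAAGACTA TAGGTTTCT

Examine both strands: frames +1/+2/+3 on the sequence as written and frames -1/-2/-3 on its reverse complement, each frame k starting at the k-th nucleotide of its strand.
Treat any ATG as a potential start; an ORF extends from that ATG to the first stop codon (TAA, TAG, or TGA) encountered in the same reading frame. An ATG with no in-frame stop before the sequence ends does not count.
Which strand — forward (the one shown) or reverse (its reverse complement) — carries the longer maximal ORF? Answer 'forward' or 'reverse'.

Reverse complement (5'→3'): AGAAACCTATAGTCTTACCGCCCGATGCTATTGGAGCGCCATCCTTAGCGCATCTACAG
Frame +1: CTG TAG ATG CGC TAA GGA TGG CGC TCC AAT AGC ATC GGG CGG TAA GAC TAT AGG TTT — ATG at 7, stop TAA at 13 → 9 nt.
Frame +2: TGT AGA TGC GCT AAG GAT GGC GCT CCA ATA GCA TCG GGC GGT AAG ACT ATA GGT TTC — no ATG→stop ORF.
Frame +3: GTA GAT GCG CTA AGG ATG GCG CTC CAA TAG CAT CGG GCG GTA AGA CTA TAG GTT TCT — ATG at 18, stop TAG at 30 → 15 nt.
Frame -1: AGA AAC CTA TAG TCT TAC CGC CCG ATG CTA TTG GAG CGC CAT CCT TAG CGC ATC TAC — ATG at 25, stop TAG at 46 → 24 nt.
Frame -2: GAA ACC TAT AGT CTT ACC GCC CGA TGC TAT TGG AGC GCC ATC CTT AGC GCA TCT ACA — no ATG→stop ORF.
Frame -3: AAA CCT ATA GTC TTA CCG CCC GAT GCT ATT GGA GCG CCA TCC TTA GCG CAT CTA CAG — no ATG→stop ORF.
Forward-strand max 15 nt; reverse-strand max 24 nt. The reverse strand has the longer ORF.

reverse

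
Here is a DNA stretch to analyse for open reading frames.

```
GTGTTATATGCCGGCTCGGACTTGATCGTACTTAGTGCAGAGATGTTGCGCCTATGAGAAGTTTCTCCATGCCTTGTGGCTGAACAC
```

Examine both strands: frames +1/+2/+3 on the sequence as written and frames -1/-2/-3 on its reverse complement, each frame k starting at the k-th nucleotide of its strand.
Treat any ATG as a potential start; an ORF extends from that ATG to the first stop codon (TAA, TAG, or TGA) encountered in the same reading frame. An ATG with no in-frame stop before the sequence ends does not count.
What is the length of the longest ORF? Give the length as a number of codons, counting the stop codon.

Reverse complement (5'→3'): GTGTTCAGCCACAAGGCATGGAGAAACTTCTCATAGGCGCAACATCTCTGCACTAAGTACGATCAAGTCCGAGCCGGCATATAACAC
Frame +1: GTG TTA TAT GCC GGC TCG GAC TTG ATC GTA CTT AGT GCA GAG ATG TTG CGC CTA TGA GAA GTT TCT CCA TGC CTT GTG GCT GAA CAC — ATG at 43, stop TGA at 55 → 15 nt.
Frame +2: TGT TAT ATG CCG GCT CGG ACT TGA TCG TAC TTA GTG CAG AGA TGT TGC GCC TAT GAG AAG TTT CTC CAT GCC TTG TGG CTG AAC — ATG at 8, stop TGA at 23 → 18 nt.
Frame +3: GTT ATA TGC CGG CTC GGA CTT GAT CGT ACT TAG TGC AGA GAT GTT GCG CCT ATG AGA AGT TTC TCC ATG CCT TGT GGC TGA ACA — ATG at 54, stop TGA at 81 → 30 nt; ATG at 69, stop TGA at 81 → 15 nt.
Frame -1: GTG TTC AGC CAC AAG GCA TGG AGA AAC TTC TCA TAG GCG CAA CAT CTC TGC ACT AAG TAC GAT CAA GTC CGA GCC GGC ATA TAA CAC — no ATG→stop ORF.
Frame -2: TGT TCA GCC ACA AGG CAT GGA GAA ACT TCT CAT AGG CGC AAC ATC TCT GCA CTA AGT ACG ATC AAG TCC GAG CCG GCA TAT AAC — no ATG→stop ORF.
Frame -3: GTT CAG CCA CAA GGC ATG GAG AAA CTT CTC ATA GGC GCA ACA TCT CTG CAC TAA GTA CGA TCA AGT CCG AGC CGG CAT ATA ACA — ATG at 18, stop TAA at 54 → 39 nt.
Longest: frame -3, positions 18–56, 39 nt = 13 codons = 12 aa. → 13 codons.

13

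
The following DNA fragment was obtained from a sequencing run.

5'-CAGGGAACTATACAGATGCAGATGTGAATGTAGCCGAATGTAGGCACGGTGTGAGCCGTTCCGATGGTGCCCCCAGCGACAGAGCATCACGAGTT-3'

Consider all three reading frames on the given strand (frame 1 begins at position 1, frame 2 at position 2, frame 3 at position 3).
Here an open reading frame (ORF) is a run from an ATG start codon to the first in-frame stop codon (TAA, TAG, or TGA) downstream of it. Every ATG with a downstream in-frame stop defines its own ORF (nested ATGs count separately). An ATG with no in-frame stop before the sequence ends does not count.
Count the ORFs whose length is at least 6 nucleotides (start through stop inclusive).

Frame 1: CAG GGA ACT ATA CAG ATG CAG ATG TGA ATG TAG CCG AAT GTA GGC ACG GTG TGA GCC GTT CCG ATG GTG CCC CCA GCG ACA GAG CAT CAC GAG — ATG at 16, stop TGA at 25 → 12 nt; ATG at 22, stop TGA at 25 → 6 nt; ATG at 28, stop TAG at 31 → 6 nt.
Frame 2: AGG GAA CTA TAC AGA TGC AGA TGT GAA TGT AGC CGA ATG TAG GCA CGG TGT GAG CCG TTC CGA TGG TGC CCC CAG CGA CAG AGC ATC ACG AGT — ATG at 38, stop TAG at 41 → 6 nt.
Frame 3: GGG AAC TAT ACA GAT GCA GAT GTG AAT GTA GCC GAA TGT AGG CAC GGT GTG AGC CGT TCC GAT GGT GCC CCC AGC GAC AGA GCA TCA CGA GTT — no ATG→stop ORF.
ORFs ≥ 6 nucleotides: frame 1 16–27 (12 nucleotides), frame 1 22–27 (6 nucleotides), frame 1 28–33 (6 nucleotides), frame 2 38–43 (6 nucleotides). Count = 4.

4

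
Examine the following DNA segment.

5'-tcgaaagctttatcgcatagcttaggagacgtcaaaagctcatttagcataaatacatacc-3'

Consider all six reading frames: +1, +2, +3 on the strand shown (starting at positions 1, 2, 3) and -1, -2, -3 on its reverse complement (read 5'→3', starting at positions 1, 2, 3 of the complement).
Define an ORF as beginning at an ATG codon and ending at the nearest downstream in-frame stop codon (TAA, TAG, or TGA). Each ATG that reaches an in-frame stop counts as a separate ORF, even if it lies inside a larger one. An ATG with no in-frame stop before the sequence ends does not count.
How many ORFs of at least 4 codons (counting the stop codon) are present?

Reverse complement (5'→3'): GGTATGTATTTATGCTAAATGAGCTTTTGACGTCTCCTAAGCTATGCGATAAAGCTTTCGA
Frame +1: TCG AAA GCT TTA TCG CAT AGC TTA GGA GAC GTC AAA AGC TCA TTT AGC ATA AAT ACA TAC — no ATG→stop ORF.
Frame +2: CGA AAG CTT TAT CGC ATA GCT TAG GAG ACG TCA AAA GCT CAT TTA GCA TAA ATA CAT ACC — no ATG→stop ORF.
Frame +3: GAA AGC TTT ATC GCA TAG CTT AGG AGA CGT CAA AAG CTC ATT TAG CAT AAA TAC ATA — no ATG→stop ORF.
Frame -1: GGT ATG TAT TTA TGC TAA ATG AGC TTT TGA CGT CTC CTA AGC TAT GCG ATA AAG CTT TCG — ATG at 4, stop TAA at 16 → 15 nt; ATG at 19, stop TGA at 28 → 12 nt.
Frame -2: GTA TGT ATT TAT GCT AAA TGA GCT TTT GAC GTC TCC TAA GCT ATG CGA TAA AGC TTT CGA — ATG at 44, stop TAA at 50 → 9 nt.
Frame -3: TAT GTA TTT ATG CTA AAT GAG CTT TTG ACG TCT CCT AAG CTA TGC GAT AAA GCT TTC — no ATG→stop ORF.
ORFs ≥ 4 codons: frame -1 4–18 (5 codons), frame -1 19–30 (4 codons). Count = 2.

2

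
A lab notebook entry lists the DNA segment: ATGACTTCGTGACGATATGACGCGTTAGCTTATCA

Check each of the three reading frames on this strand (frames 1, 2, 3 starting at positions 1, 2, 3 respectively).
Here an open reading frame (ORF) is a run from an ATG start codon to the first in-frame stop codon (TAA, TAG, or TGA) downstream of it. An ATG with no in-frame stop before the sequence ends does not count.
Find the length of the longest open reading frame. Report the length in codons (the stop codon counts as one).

Frame 1: ATG ACT TCG TGA CGA TAT GAC GCG TTA GCT TAT — ATG at 1, stop TGA at 10 → 12 nt.
Frame 2: TGA CTT CGT GAC GAT ATG ACG CGT TAG CTT ATC — ATG at 17, stop TAG at 26 → 12 nt.
Frame 3: GAC TTC GTG ACG ATA TGA CGC GTT AGC TTA TCA — no ATG→stop ORF.
Longest: frame 1, positions 1–12, 12 nt = 4 codons = 3 aa. → 4 codons.

4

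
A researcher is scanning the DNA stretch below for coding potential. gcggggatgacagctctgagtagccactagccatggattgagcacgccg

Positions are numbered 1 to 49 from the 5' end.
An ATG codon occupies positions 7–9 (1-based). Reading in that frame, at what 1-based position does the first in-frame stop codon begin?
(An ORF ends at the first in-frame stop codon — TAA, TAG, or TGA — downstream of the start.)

28

Codons from position 7: ATG (7–9), ACA (10–12), GCT (13–15), CTG (16–18), AGT (19–21), AGC (22–24), CAC (25–27), TAG (28–30).
TAG is a stop codon; it begins at position 28.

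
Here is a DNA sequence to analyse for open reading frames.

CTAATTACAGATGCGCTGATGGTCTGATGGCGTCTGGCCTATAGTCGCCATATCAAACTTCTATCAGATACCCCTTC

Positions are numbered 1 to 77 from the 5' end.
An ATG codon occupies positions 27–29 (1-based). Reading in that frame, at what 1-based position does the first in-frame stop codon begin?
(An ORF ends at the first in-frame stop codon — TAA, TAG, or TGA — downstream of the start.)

Codons from position 27: ATG (27–29), GCG (30–32), TCT (33–35), GGC (36–38), CTA (39–41), TAG (42–44).
TAG is a stop codon; it begins at position 42.

42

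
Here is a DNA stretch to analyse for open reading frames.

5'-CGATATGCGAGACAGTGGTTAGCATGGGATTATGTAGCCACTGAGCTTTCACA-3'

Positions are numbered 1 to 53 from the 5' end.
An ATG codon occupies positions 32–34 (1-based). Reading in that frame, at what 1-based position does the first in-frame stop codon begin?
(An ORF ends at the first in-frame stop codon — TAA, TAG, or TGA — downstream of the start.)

35

Codons from position 32: ATG (32–34), TAG (35–37).
TAG is a stop codon; it begins at position 35.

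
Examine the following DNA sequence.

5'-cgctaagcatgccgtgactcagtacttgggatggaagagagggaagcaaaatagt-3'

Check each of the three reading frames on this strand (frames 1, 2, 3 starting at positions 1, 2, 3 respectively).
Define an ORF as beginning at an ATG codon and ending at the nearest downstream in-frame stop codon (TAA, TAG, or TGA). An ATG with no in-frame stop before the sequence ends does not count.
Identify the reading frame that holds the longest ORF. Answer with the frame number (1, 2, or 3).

Frame 1: CGC TAA GCA TGC CGT GAC TCA GTA CTT GGG ATG GAA GAG AGG GAA GCA AAA TAG — ATG at 31, stop TAG at 52 → 24 nt.
Frame 2: GCT AAG CAT GCC GTG ACT CAG TAC TTG GGA TGG AAG AGA GGG AAG CAA AAT AGT — no ATG→stop ORF.
Frame 3: CTA AGC ATG CCG TGA CTC AGT ACT TGG GAT GGA AGA GAG GGA AGC AAA ATA — ATG at 9, stop TGA at 15 → 9 nt.
Longest ORF is 24 nt in frame 1 (positions 31–54).

1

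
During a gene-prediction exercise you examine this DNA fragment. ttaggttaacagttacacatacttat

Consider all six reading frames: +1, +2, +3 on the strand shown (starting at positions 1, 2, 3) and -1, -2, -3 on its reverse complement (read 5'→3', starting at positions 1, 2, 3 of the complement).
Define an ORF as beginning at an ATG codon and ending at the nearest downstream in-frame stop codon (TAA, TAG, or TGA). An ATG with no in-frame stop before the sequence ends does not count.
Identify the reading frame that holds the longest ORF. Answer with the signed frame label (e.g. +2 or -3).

-1

Reverse complement (5'→3'): ATAAGTATGTGTAACTGTTAACCTAA
Frame +1: TTA GGT TAA CAG TTA CAC ATA CTT — no ATG→stop ORF.
Frame +2: TAG GTT AAC AGT TAC ACA TAC TTA — no ATG→stop ORF.
Frame +3: AGG TTA ACA GTT ACA CAT ACT TAT — no ATG→stop ORF.
Frame -1: ATA AGT ATG TGT AAC TGT TAA CCT — ATG at 7, stop TAA at 19 → 15 nt.
Frame -2: TAA GTA TGT GTA ACT GTT AAC CTA — no ATG→stop ORF.
Frame -3: AAG TAT GTG TAA CTG TTA ACC TAA — no ATG→stop ORF.
Longest ORF is 15 nt in frame -1 (positions 7–21).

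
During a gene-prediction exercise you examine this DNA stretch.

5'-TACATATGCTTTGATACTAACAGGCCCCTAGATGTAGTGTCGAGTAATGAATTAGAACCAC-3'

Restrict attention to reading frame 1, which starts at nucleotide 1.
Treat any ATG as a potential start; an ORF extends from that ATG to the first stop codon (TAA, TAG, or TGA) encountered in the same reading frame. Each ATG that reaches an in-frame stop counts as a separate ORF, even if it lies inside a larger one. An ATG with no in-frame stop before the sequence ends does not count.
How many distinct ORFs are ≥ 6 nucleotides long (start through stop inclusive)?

Frame 1: TAC ATA TGC TTT GAT ACT AAC AGG CCC CTA GAT GTA GTG TCG AGT AAT GAA TTA GAA CCA — no ATG→stop ORF.
No ORF reaches 6 nucleotides. Count = 0.

0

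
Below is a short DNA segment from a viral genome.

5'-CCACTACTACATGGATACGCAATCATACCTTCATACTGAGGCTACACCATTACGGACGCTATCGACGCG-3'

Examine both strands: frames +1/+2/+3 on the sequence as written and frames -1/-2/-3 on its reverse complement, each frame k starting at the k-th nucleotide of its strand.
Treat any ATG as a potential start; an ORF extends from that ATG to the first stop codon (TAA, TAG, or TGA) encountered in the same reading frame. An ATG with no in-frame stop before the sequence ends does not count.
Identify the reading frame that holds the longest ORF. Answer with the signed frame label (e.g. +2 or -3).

Reverse complement (5'→3'): CGCGTCGATAGCGTCCGTAATGGTGTAGCCTCAGTATGAAGGTATGATTGCGTATCCATGTAGTAGTGG
Frame +1: CCA CTA CTA CAT GGA TAC GCA ATC ATA CCT TCA TAC TGA GGC TAC ACC ATT ACG GAC GCT ATC GAC GCG — no ATG→stop ORF.
Frame +2: CAC TAC TAC ATG GAT ACG CAA TCA TAC CTT CAT ACT GAG GCT ACA CCA TTA CGG ACG CTA TCG ACG — no ATG→stop ORF.
Frame +3: ACT ACT ACA TGG ATA CGC AAT CAT ACC TTC ATA CTG AGG CTA CAC CAT TAC GGA CGC TAT CGA CGC — no ATG→stop ORF.
Frame -1: CGC GTC GAT AGC GTC CGT AAT GGT GTA GCC TCA GTA TGA AGG TAT GAT TGC GTA TCC ATG TAG TAG TGG — ATG at 58, stop TAG at 61 → 6 nt.
Frame -2: GCG TCG ATA GCG TCC GTA ATG GTG TAG CCT CAG TAT GAA GGT ATG ATT GCG TAT CCA TGT AGT AGT — ATG at 20, stop TAG at 26 → 9 nt.
Frame -3: CGT CGA TAG CGT CCG TAA TGG TGT AGC CTC AGT ATG AAG GTA TGA TTG CGT ATC CAT GTA GTA GTG — ATG at 36, stop TGA at 45 → 12 nt.
Longest ORF is 12 nt in frame -3 (positions 36–47).

-3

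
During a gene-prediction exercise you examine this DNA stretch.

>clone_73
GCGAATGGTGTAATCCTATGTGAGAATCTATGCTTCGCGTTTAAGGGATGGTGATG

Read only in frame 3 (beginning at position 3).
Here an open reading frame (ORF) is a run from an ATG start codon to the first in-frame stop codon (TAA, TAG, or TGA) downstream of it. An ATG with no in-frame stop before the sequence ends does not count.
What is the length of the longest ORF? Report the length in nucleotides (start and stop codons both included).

Frame 3: GAA TGG TGT AAT CCT ATG TGA GAA TCT ATG CTT CGC GTT TAA GGG ATG GTG ATG — ATG at 18, stop TGA at 21 → 6 nt; ATG at 30, stop TAA at 42 → 15 nt.
Longest: frame 3, positions 30–44, 15 nt = 5 codons = 4 aa. → 15 nucleotides.

15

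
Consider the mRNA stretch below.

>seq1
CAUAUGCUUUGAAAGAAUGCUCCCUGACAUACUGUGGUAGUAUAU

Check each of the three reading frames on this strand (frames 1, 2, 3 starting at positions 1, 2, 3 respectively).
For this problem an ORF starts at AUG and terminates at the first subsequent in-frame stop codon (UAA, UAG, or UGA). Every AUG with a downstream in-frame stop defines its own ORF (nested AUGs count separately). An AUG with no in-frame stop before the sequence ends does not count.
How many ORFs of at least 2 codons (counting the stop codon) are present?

2

Frame 1: CAU AUG CUU UGA AAG AAU GCU CCC UGA CAU ACU GUG GUA GUA UAU — AUG at 4, stop UGA at 10 → 9 nt.
Frame 2: AUA UGC UUU GAA AGA AUG CUC CCU GAC AUA CUG UGG UAG UAU — AUG at 17, stop UAG at 38 → 24 nt.
Frame 3: UAU GCU UUG AAA GAA UGC UCC CUG ACA UAC UGU GGU AGU AUA — no AUG→stop ORF.
ORFs ≥ 2 codons: frame 1 4–12 (3 codons), frame 2 17–40 (8 codons). Count = 2.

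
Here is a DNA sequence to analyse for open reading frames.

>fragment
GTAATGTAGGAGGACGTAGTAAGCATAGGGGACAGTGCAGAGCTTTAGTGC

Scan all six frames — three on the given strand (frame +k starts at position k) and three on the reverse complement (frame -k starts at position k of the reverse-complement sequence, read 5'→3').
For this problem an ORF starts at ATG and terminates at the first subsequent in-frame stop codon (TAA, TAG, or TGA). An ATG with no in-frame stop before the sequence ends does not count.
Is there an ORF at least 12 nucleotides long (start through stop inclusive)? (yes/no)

no

Reverse complement (5'→3'): GCACTAAAGCTCTGCACTGTCCCCTATGCTTACTACGTCCTCCTACATTAC
Frame +1: GTA ATG TAG GAG GAC GTA GTA AGC ATA GGG GAC AGT GCA GAG CTT TAG TGC — ATG at 4, stop TAG at 7 → 6 nt.
Frame +2: TAA TGT AGG AGG ACG TAG TAA GCA TAG GGG ACA GTG CAG AGC TTT AGT — no ATG→stop ORF.
Frame +3: AAT GTA GGA GGA CGT AGT AAG CAT AGG GGA CAG TGC AGA GCT TTA GTG — no ATG→stop ORF.
Frame -1: GCA CTA AAG CTC TGC ACT GTC CCC TAT GCT TAC TAC GTC CTC CTA CAT TAC — no ATG→stop ORF.
Frame -2: CAC TAA AGC TCT GCA CTG TCC CCT ATG CTT ACT ACG TCC TCC TAC ATT — no ATG→stop ORF.
Frame -3: ACT AAA GCT CTG CAC TGT CCC CTA TGC TTA CTA CGT CCT CCT ACA TTA — no ATG→stop ORF.
Largest ORF found is 6 nucleotides < 12, so no.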